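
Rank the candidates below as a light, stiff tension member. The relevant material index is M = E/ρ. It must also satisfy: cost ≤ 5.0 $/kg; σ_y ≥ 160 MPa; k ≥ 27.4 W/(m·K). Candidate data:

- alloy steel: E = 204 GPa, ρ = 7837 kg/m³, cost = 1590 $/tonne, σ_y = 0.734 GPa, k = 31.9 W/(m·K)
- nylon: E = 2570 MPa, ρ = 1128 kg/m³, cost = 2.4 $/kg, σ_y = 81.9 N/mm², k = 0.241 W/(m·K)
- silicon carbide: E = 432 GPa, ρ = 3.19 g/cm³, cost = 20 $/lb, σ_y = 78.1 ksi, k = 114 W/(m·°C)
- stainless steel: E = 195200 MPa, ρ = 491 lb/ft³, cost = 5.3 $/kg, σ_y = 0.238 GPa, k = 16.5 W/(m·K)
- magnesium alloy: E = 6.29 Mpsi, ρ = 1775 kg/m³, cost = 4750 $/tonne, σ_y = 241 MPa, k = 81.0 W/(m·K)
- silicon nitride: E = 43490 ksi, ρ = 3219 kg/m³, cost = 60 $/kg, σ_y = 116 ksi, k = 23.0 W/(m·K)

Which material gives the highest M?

Screen on constraints: cost ≤ 5.0 $/kg; σ_y ≥ 160 MPa; k ≥ 27.4 W/(m·K). Survivors: alloy steel, magnesium alloy.
Normalizing units and computing the index:
  alloy steel: E = 204.0 GPa, ρ = 7837 kg/m³
  magnesium alloy: E = 43.37 GPa, ρ = 1775 kg/m³
  alloy steel: M = 26.0 MN·m/kg
  magnesium alloy: M = 24.4 MN·m/kg
Highest index: alloy steel.

alloy steel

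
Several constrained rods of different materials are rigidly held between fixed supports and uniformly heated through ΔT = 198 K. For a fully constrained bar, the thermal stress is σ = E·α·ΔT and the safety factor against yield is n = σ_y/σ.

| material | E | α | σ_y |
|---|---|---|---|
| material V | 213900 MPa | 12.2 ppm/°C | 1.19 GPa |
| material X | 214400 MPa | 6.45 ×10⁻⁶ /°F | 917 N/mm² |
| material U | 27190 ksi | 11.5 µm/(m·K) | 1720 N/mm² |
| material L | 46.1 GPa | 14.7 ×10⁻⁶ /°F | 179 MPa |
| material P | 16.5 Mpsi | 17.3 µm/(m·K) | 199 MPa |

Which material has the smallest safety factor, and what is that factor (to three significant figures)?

material P, n = 0.511

With everything in SI (GPa, ×10⁻⁶/K, MPa):
  material V: E = 213.9, α = 12.2, σ_y = 1190 → σ = 517 MPa, n = 2.30
  material X: E = 214.4, α = 11.6, σ_y = 917.0 → σ = 493 MPa, n = 1.86
  material U: E = 187.5, α = 11.5, σ_y = 1720 → σ = 427 MPa, n = 4.03
  material L: E = 46.10, α = 26.5, σ_y = 179.0 → σ = 242 MPa, n = 0.741
  material P: E = 113.8, α = 17.3, σ_y = 199.0 → σ = 390 MPa, n = 0.511
Material P has the lowest safety factor, n = 0.511.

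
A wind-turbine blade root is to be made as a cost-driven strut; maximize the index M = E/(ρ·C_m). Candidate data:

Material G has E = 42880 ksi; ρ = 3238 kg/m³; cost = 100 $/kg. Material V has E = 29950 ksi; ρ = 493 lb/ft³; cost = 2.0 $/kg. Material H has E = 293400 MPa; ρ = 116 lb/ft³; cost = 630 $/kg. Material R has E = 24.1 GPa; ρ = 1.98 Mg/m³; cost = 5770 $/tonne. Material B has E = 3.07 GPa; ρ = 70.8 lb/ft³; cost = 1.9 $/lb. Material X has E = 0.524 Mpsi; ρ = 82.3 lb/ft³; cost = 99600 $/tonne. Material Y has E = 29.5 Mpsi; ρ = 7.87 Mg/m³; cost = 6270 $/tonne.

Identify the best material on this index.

material V

Convert each candidate to consistent units, then evaluate M:
  material G: E = 295.6 GPa, ρ = 3238 kg/m³, cost = 100.0 $/kg
  material V: E = 206.5 GPa, ρ = 7897 kg/m³, cost = 2.000 $/kg
  material H: E = 293.4 GPa, ρ = 1858 kg/m³, cost = 630.0 $/kg
  material R: E = 24.10 GPa, ρ = 1980 kg/m³, cost = 5.770 $/kg
  material B: E = 3.070 GPa, ρ = 1134 kg/m³, cost = 4.189 $/kg
  material X: E = 3.613 GPa, ρ = 1318 kg/m³, cost = 99.60 $/kg
  material Y: E = 203.4 GPa, ρ = 7870 kg/m³, cost = 6.270 $/kg
  material V: M = 13.1 MN·m per $
  material Y: M = 4.12 MN·m per $
  material R: M = 2.11 MN·m per $
  material G: M = 0.913 MN·m per $
  material B: M = 0.646 MN·m per $
  material H: M = 0.251 MN·m per $
  material X: M = 0.0275 MN·m per $
Material V ranks first.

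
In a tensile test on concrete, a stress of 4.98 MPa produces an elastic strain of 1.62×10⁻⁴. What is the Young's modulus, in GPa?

E = σ/ε = 4.98 MPa / 1.62×10⁻⁴ = 30740 MPa = 30.7 GPa.

30.7 GPa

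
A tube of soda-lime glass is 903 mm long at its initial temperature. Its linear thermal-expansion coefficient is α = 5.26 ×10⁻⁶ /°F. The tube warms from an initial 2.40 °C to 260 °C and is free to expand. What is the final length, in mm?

Convert α: 5.26×10⁻⁶/°F × (9/5) = 9.47×10⁻⁶/K.
ΔT = 260 − 2.40 = 257.6 K.
ΔL = α·L₀·ΔT = 9.47×10⁻⁶ × 903 mm × 257.6 K = 2.20 mm.
L = L₀ + ΔL = 903 + 2.20 = 905.20 mm.

905.20 mm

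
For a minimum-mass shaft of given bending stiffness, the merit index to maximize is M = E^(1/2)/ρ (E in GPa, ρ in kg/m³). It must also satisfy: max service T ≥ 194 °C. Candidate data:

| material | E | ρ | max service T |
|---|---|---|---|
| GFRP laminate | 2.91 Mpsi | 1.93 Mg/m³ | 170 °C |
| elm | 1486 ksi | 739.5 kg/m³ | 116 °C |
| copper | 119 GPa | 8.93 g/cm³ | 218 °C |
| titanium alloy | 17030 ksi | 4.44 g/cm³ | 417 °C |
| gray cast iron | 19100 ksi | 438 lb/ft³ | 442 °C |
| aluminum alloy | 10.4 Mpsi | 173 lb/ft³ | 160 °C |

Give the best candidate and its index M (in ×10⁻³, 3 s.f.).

titanium alloy, M = 2.44×10⁻³

Screen on constraints: max service T ≥ 194 °C. Survivors: copper, titanium alloy, gray cast iron.
Convert each candidate to consistent units, then evaluate M:
  copper: E = 119.0 GPa, ρ = 8930 kg/m³
  titanium alloy: E = 117.4 GPa, ρ = 4440 kg/m³
  gray cast iron: E = 131.7 GPa, ρ = 7016 kg/m³
  titanium alloy: M = 2.44×10⁻³
  gray cast iron: M = 1.64×10⁻³
  copper: M = 1.22×10⁻³
Titanium alloy ranks first.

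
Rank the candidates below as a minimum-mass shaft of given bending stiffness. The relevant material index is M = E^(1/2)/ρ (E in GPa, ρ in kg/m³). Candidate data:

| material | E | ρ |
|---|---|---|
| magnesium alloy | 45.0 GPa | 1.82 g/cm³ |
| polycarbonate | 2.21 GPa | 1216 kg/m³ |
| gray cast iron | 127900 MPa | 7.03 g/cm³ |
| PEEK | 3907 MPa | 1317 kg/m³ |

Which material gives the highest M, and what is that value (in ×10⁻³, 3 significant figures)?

magnesium alloy, M = 3.69×10⁻³

In SI units:
  magnesium alloy: E = 45.00 GPa, ρ = 1820 kg/m³
  polycarbonate: E = 2.210 GPa, ρ = 1216 kg/m³
  gray cast iron: E = 127.9 GPa, ρ = 7030 kg/m³
  PEEK: E = 3.907 GPa, ρ = 1317 kg/m³
  magnesium alloy: M = 3.69×10⁻³
  gray cast iron: M = 1.61×10⁻³
  PEEK: M = 1.50×10⁻³
  polycarbonate: M = 1.22×10⁻³
Highest index: magnesium alloy.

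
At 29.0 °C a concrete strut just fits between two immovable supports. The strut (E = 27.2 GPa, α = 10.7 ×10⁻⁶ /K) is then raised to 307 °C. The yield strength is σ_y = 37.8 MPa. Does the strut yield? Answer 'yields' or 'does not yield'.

yields

ΔT = 278.0 K. Constrained thermal stress σ = E·α·ΔT = 27.20×10³ MPa × 10.7×10⁻⁶ × 278.0 = 80.9 MPa (compressive).
Compare to σ_y = 37.8 MPa: σ ≥ σ_y, so it yields.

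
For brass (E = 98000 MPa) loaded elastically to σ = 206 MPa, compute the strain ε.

E = 98000 MPa = 98.00 GPa = 98000 MPa.
ε = σ/E = 206 / 98000 = 2.10×10⁻³.

2.10×10⁻³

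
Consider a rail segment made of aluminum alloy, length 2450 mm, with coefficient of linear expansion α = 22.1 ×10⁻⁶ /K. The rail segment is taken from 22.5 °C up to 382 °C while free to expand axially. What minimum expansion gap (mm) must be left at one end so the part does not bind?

ΔT = 382 − 22.5 = 359.5 K.
ΔL = α·L₀·ΔT = 22.1×10⁻⁶ × 2450 mm × 359.5 K = 19.5 mm.

19.5 mm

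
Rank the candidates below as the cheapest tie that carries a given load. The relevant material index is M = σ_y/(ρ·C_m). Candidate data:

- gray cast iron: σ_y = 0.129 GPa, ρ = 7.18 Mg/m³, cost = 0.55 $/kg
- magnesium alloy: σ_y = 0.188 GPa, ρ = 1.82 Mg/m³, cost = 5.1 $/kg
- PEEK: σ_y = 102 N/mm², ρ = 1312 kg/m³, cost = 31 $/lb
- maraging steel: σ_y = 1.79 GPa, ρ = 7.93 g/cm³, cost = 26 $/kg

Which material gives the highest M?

Normalizing units and computing the index:
  gray cast iron: σ_y = 129.0 MPa, ρ = 7180 kg/m³, cost = 0.5500 $/kg
  magnesium alloy: σ_y = 188.0 MPa, ρ = 1820 kg/m³, cost = 5.100 $/kg
  PEEK: σ_y = 102.0 MPa, ρ = 1312 kg/m³, cost = 68.34 $/kg
  maraging steel: σ_y = 1790 MPa, ρ = 7930 kg/m³, cost = 26.00 $/kg
  gray cast iron: M = 32.7 kN·m per $
  magnesium alloy: M = 20.3 kN·m per $
  maraging steel: M = 8.68 kN·m per $
  PEEK: M = 1.14 kN·m per $
Gray cast iron has the largest M.

gray cast iron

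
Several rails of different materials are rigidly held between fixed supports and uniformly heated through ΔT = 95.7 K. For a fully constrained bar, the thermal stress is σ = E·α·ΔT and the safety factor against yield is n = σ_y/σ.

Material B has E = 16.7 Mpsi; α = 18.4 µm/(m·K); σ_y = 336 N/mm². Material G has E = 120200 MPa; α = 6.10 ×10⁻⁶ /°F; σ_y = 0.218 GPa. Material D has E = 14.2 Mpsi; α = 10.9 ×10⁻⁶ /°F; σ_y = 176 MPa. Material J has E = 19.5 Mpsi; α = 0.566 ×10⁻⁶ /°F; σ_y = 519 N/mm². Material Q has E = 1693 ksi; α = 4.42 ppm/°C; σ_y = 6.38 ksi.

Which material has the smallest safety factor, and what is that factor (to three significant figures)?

Converting E to GPa, α to ×10⁻⁶/K, σ_y to MPa, then σ and n for each:
  material B: E = 115.1, α = 18.4, σ_y = 336.0 → σ = 203 MPa, n = 1.66
  material G: E = 120.2, α = 11.0, σ_y = 218.0 → σ = 126 MPa, n = 1.73
  material D: E = 97.91, α = 19.6, σ_y = 176.0 → σ = 184 MPa, n = 0.957
  material J: E = 134.4, α = 1.02, σ_y = 519.0 → σ = 13.1 MPa, n = 39.6
  material Q: E = 11.67, α = 4.42, σ_y = 43.99 → σ = 4.94 MPa, n = 8.91
The minimum is material D at n = 0.957.

material D, n = 0.957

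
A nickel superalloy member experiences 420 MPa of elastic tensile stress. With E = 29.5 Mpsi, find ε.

E = 29.5 Mpsi = 203.4 GPa = 203400 MPa.
ε = σ/E = 420 / 203400 = 2.06×10⁻³.

2.06×10⁻³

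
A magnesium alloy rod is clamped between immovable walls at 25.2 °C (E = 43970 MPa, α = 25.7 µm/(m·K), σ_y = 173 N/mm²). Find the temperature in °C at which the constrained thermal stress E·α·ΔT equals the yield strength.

178 °C

E = 43970 MPa = 43.97 GPa.
σ_y = 173 N/mm² = 173.0 MPa.
E·α·ΔT = 173.0 MPa ⇒ ΔT = 173.0 / (43.97×10³ × 25.7×10⁻⁶) = 153.1 K.
T = 25.2 + 153.1 = 178.3 °C.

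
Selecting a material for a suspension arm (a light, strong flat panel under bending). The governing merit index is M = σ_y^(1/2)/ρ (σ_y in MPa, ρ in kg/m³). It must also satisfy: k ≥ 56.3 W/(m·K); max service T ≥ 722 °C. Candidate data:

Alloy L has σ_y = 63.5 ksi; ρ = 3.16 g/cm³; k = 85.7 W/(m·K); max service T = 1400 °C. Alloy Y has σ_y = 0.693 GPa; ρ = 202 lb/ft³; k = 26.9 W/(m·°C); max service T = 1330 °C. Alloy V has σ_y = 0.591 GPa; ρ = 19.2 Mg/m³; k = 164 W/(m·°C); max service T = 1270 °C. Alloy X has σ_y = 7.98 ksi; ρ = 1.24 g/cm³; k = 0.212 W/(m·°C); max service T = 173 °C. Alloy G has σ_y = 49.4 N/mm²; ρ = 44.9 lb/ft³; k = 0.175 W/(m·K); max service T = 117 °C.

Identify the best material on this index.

alloy L

Screen on constraints: k ≥ 56.3 W/(m·K); max service T ≥ 722 °C. Survivors: alloy L, alloy V.
Putting every candidate on a common basis:
  alloy L: σ_y = 437.8 MPa, ρ = 3160 kg/m³
  alloy V: σ_y = 591.0 MPa, ρ = 19200 kg/m³
  alloy L: M = 6.62×10⁻³
  alloy V: M = 1.27×10⁻³
Alloy L ranks first.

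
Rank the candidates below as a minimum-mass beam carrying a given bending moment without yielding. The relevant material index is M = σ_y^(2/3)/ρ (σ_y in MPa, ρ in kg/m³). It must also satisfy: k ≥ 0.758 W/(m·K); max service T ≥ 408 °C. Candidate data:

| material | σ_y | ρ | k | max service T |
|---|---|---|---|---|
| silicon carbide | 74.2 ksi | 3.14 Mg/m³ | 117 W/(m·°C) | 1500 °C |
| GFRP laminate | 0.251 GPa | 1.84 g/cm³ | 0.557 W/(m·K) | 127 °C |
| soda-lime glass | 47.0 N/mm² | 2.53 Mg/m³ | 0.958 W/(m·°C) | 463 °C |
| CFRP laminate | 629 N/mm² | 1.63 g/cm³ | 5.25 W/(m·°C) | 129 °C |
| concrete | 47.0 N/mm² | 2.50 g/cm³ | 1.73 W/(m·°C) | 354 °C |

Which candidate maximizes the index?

silicon carbide

Screen on constraints: k ≥ 0.758 W/(m·K); max service T ≥ 408 °C. Survivors: silicon carbide, soda-lime glass.
After converting to SI:
  silicon carbide: σ_y = 511.6 MPa, ρ = 3140 kg/m³
  soda-lime glass: σ_y = 47.00 MPa, ρ = 2530 kg/m³
  silicon carbide: M = 20.4×10⁻³
  soda-lime glass: M = 5.15×10⁻³
Silicon carbide has the largest M.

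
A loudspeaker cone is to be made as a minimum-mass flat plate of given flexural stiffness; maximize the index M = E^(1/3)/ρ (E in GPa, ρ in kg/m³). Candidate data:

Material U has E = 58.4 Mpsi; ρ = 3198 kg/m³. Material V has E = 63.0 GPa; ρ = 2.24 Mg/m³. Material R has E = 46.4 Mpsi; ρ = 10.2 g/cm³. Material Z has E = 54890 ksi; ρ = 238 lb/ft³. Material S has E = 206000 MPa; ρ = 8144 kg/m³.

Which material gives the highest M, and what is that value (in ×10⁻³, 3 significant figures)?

material U, M = 2.31×10⁻³

Putting every candidate on a common basis:
  material U: E = 402.7 GPa, ρ = 3198 kg/m³
  material V: E = 63.00 GPa, ρ = 2240 kg/m³
  material R: E = 319.9 GPa, ρ = 10200 kg/m³
  material Z: E = 378.5 GPa, ρ = 3812 kg/m³
  material S: E = 206.0 GPa, ρ = 8144 kg/m³
  material U: M = 2.31×10⁻³
  material Z: M = 1.90×10⁻³
  material V: M = 1.78×10⁻³
  material S: M = 0.725×10⁻³
  material R: M = 0.671×10⁻³
Highest index: material U.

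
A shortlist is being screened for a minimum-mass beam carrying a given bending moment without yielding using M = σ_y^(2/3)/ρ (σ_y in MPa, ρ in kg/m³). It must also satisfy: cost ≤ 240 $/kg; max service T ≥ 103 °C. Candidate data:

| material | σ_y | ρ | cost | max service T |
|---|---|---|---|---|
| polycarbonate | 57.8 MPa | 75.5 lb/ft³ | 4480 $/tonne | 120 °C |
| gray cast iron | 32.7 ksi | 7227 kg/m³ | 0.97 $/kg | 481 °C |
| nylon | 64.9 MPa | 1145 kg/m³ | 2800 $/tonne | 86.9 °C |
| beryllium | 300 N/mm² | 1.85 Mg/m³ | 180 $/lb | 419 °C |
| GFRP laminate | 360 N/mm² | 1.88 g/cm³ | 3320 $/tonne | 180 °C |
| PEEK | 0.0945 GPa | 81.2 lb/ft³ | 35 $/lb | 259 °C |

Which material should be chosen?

Screen on constraints: cost ≤ 240 $/kg; max service T ≥ 103 °C. Survivors: polycarbonate, gray cast iron, GFRP laminate, PEEK.
Putting every candidate on a common basis:
  polycarbonate: σ_y = 57.80 MPa, ρ = 1209 kg/m³
  gray cast iron: σ_y = 225.5 MPa, ρ = 7227 kg/m³
  GFRP laminate: σ_y = 360.0 MPa, ρ = 1880 kg/m³
  PEEK: σ_y = 94.50 MPa, ρ = 1301 kg/m³
  GFRP laminate: M = 26.9×10⁻³
  PEEK: M = 16.0×10⁻³
  polycarbonate: M = 12.4×10⁻³
  gray cast iron: M = 5.13×10⁻³
Highest index: GFRP laminate.

GFRP laminate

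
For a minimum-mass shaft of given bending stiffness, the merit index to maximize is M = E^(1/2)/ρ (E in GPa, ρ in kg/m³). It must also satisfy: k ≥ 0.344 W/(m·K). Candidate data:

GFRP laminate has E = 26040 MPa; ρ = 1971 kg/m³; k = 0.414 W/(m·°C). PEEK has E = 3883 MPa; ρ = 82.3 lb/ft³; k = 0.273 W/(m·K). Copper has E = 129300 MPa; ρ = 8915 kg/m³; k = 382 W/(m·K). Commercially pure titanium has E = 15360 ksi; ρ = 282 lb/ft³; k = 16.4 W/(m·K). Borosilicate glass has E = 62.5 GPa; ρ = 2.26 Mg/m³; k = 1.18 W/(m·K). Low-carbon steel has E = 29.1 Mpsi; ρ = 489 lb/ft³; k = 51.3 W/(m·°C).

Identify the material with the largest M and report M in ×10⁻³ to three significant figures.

Screen on constraints: k ≥ 0.344 W/(m·K). Survivors: GFRP laminate, copper, commercially pure titanium, borosilicate glass, low-carbon steel.
In SI units:
  GFRP laminate: E = 26.04 GPa, ρ = 1971 kg/m³
  copper: E = 129.3 GPa, ρ = 8915 kg/m³
  commercially pure titanium: E = 105.9 GPa, ρ = 4517 kg/m³
  borosilicate glass: E = 62.50 GPa, ρ = 2260 kg/m³
  low-carbon steel: E = 200.6 GPa, ρ = 7833 kg/m³
  borosilicate glass: M = 3.50×10⁻³
  GFRP laminate: M = 2.59×10⁻³
  commercially pure titanium: M = 2.28×10⁻³
  low-carbon steel: M = 1.81×10⁻³
  copper: M = 1.28×10⁻³
Borosilicate glass ranks first.

borosilicate glass, M = 3.50×10⁻³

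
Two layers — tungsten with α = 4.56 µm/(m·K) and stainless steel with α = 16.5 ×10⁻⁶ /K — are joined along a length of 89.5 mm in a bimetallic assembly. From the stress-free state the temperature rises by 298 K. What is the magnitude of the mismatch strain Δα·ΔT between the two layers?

3.56×10⁻³

Δα = |4.56 − 16.5|×10⁻⁶/K = 11.9×10⁻⁶/K.
Mismatch strain = Δα·ΔT = 11.9×10⁻⁶ × 298.0 = 3.56×10⁻³.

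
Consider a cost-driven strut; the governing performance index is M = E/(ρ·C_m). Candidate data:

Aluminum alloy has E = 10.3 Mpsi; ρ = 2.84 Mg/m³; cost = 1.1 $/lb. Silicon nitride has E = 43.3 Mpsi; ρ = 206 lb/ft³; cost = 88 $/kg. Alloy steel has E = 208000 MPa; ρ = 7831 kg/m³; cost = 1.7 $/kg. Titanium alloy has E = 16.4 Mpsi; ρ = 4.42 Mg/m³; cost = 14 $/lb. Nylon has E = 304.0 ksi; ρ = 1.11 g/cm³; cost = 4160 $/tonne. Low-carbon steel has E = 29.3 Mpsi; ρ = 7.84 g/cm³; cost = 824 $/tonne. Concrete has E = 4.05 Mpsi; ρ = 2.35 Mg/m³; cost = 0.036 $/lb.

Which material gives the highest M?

concrete

After converting to SI:
  aluminum alloy: E = 71.02 GPa, ρ = 2840 kg/m³, cost = 2.425 $/kg
  silicon nitride: E = 298.5 GPa, ρ = 3300 kg/m³, cost = 88.00 $/kg
  alloy steel: E = 208.0 GPa, ρ = 7831 kg/m³, cost = 1.700 $/kg
  titanium alloy: E = 113.1 GPa, ρ = 4420 kg/m³, cost = 30.86 $/kg
  nylon: E = 2.096 GPa, ρ = 1110 kg/m³, cost = 4.160 $/kg
  low-carbon steel: E = 202.0 GPa, ρ = 7840 kg/m³, cost = 0.8240 $/kg
  concrete: E = 27.92 GPa, ρ = 2350 kg/m³, cost = 0.07937 $/kg
  concrete: M = 150 MN·m per $
  low-carbon steel: M = 31.3 MN·m per $
  alloy steel: M = 15.6 MN·m per $
  aluminum alloy: M = 10.3 MN·m per $
  silicon nitride: M = 1.03 MN·m per $
  titanium alloy: M = 0.829 MN·m per $
  nylon: M = 0.454 MN·m per $
Highest index: concrete.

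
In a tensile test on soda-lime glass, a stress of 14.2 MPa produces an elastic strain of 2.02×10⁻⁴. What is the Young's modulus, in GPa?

E = σ/ε = 14.2 MPa / 2.02×10⁻⁴ = 70300 MPa = 70.3 GPa.

70.3 GPa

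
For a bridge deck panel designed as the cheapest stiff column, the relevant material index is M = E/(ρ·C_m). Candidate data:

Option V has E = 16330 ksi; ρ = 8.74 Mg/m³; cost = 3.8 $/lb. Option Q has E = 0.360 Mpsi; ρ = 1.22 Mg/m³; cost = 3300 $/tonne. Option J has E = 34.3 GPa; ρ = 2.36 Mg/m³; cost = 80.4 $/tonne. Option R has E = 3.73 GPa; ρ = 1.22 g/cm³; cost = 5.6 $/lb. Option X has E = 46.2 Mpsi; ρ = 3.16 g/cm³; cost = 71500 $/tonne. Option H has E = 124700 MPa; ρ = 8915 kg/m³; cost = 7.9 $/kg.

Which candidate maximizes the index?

option J

Normalizing units and computing the index:
  option V: E = 112.6 GPa, ρ = 8740 kg/m³, cost = 8.377 $/kg
  option Q: E = 2.482 GPa, ρ = 1220 kg/m³, cost = 3.300 $/kg
  option J: E = 34.30 GPa, ρ = 2360 kg/m³, cost = 0.08040 $/kg
  option R: E = 3.730 GPa, ρ = 1220 kg/m³, cost = 12.35 $/kg
  option X: E = 318.5 GPa, ρ = 3160 kg/m³, cost = 71.50 $/kg
  option H: E = 124.7 GPa, ρ = 8915 kg/m³, cost = 7.900 $/kg
  option J: M = 181 MN·m per $
  option H: M = 1.77 MN·m per $
  option V: M = 1.54 MN·m per $
  option X: M = 1.41 MN·m per $
  option Q: M = 0.617 MN·m per $
  option R: M = 0.248 MN·m per $
Option J has the largest M.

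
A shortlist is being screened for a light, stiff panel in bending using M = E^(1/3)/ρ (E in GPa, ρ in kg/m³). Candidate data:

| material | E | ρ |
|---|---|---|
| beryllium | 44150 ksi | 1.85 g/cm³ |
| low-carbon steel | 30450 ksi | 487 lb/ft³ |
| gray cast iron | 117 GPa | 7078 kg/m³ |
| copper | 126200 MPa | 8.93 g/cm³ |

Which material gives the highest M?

After converting to SI:
  beryllium: E = 304.4 GPa, ρ = 1850 kg/m³
  low-carbon steel: E = 209.9 GPa, ρ = 7801 kg/m³
  gray cast iron: E = 117.0 GPa, ρ = 7078 kg/m³
  copper: E = 126.2 GPa, ρ = 8930 kg/m³
  beryllium: M = 3.64×10⁻³
  low-carbon steel: M = 0.762×10⁻³
  gray cast iron: M = 0.691×10⁻³
  copper: M = 0.562×10⁻³
Highest index: beryllium.

beryllium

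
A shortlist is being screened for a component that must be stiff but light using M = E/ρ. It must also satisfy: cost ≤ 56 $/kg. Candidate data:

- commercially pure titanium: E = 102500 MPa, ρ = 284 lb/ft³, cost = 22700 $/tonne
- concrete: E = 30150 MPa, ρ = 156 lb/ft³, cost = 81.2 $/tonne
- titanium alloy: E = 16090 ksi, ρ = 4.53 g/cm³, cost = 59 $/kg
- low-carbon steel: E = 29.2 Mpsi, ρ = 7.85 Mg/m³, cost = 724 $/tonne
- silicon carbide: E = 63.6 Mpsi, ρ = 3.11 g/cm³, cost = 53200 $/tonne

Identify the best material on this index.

silicon carbide

Screen on constraints: cost ≤ 56 $/kg. Survivors: commercially pure titanium, concrete, low-carbon steel, silicon carbide.
In SI units:
  commercially pure titanium: E = 102.5 GPa, ρ = 4549 kg/m³
  concrete: E = 30.15 GPa, ρ = 2499 kg/m³
  low-carbon steel: E = 201.3 GPa, ρ = 7850 kg/m³
  silicon carbide: E = 438.5 GPa, ρ = 3110 kg/m³
  silicon carbide: M = 141 MN·m/kg
  low-carbon steel: M = 25.6 MN·m/kg
  commercially pure titanium: M = 22.5 MN·m/kg
  concrete: M = 12.1 MN·m/kg
Highest index: silicon carbide.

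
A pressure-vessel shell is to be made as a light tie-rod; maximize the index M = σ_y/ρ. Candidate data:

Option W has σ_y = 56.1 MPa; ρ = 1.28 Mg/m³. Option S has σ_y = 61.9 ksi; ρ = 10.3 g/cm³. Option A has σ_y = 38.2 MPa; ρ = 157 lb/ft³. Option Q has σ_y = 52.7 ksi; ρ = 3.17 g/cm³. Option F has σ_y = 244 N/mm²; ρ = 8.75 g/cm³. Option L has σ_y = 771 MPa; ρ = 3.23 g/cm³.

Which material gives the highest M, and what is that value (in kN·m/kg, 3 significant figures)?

Putting every candidate on a common basis:
  option W: σ_y = 56.10 MPa, ρ = 1280 kg/m³
  option S: σ_y = 426.8 MPa, ρ = 10300 kg/m³
  option A: σ_y = 38.20 MPa, ρ = 2515 kg/m³
  option Q: σ_y = 363.4 MPa, ρ = 3170 kg/m³
  option F: σ_y = 244.0 MPa, ρ = 8750 kg/m³
  option L: σ_y = 771.0 MPa, ρ = 3230 kg/m³
  option L: M = 239 kN·m/kg
  option Q: M = 115 kN·m/kg
  option W: M = 43.8 kN·m/kg
  option S: M = 41.4 kN·m/kg
  option F: M = 27.9 kN·m/kg
  option A: M = 15.2 kN·m/kg
The maximum is for option L.

option L, M = 239 kN·m/kg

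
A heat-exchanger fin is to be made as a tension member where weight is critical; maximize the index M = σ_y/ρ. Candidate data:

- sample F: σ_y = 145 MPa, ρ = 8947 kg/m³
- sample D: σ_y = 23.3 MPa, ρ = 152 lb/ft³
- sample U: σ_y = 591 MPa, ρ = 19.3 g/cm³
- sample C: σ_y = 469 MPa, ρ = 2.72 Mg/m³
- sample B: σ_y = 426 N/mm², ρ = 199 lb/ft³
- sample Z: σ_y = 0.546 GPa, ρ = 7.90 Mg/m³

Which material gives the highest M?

sample C

Convert each candidate to consistent units, then evaluate M:
  sample F: σ_y = 145.0 MPa, ρ = 8947 kg/m³
  sample D: σ_y = 23.30 MPa, ρ = 2435 kg/m³
  sample U: σ_y = 591.0 MPa, ρ = 19300 kg/m³
  sample C: σ_y = 469.0 MPa, ρ = 2720 kg/m³
  sample B: σ_y = 426.0 MPa, ρ = 3188 kg/m³
  sample Z: σ_y = 546.0 MPa, ρ = 7900 kg/m³
  sample C: M = 172 kN·m/kg
  sample B: M = 134 kN·m/kg
  sample Z: M = 69.1 kN·m/kg
  sample U: M = 30.6 kN·m/kg
  sample F: M = 16.2 kN·m/kg
  sample D: M = 9.57 kN·m/kg
The maximum is for sample C.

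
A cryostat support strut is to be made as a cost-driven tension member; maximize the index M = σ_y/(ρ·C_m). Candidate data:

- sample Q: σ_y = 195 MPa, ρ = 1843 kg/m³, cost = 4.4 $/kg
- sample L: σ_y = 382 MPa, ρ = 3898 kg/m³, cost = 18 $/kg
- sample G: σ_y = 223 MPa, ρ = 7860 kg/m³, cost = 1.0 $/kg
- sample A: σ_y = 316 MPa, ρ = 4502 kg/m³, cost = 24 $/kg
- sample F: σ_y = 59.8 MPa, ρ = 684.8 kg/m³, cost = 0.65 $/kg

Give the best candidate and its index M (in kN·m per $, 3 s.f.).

Evaluate M for each candidate:
  sample F: M = 134 kN·m per $
  sample G: M = 28.4 kN·m per $
  sample Q: M = 24.0 kN·m per $
  sample L: M = 5.44 kN·m per $
  sample A: M = 2.92 kN·m per $
The maximum is for sample F.

sample F, M = 134 kN·m per $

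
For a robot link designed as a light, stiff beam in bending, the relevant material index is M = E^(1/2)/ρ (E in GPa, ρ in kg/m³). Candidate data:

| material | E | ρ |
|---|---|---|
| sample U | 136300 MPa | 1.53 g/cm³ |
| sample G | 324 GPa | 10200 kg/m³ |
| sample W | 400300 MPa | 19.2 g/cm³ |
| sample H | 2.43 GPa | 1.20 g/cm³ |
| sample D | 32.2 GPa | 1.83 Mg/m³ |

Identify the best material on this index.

Normalizing units and computing the index:
  sample U: E = 136.3 GPa, ρ = 1530 kg/m³
  sample G: E = 324.0 GPa, ρ = 10200 kg/m³
  sample W: E = 400.3 GPa, ρ = 19200 kg/m³
  sample H: E = 2.430 GPa, ρ = 1200 kg/m³
  sample D: E = 32.20 GPa, ρ = 1830 kg/m³
  sample U: M = 7.63×10⁻³
  sample D: M = 3.10×10⁻³
  sample G: M = 1.76×10⁻³
  sample H: M = 1.30×10⁻³
  sample W: M = 1.04×10⁻³
The maximum is for sample U.

sample U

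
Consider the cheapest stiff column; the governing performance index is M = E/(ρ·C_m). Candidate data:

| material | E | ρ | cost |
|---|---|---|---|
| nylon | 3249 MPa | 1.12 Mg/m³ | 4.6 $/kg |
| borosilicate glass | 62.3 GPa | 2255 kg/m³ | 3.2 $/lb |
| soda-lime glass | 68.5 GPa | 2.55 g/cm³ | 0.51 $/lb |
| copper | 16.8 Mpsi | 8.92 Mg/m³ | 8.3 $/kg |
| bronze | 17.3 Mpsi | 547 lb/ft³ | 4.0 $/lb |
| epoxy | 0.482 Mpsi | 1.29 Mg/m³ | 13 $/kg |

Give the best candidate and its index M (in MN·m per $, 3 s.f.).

soda-lime glass, M = 23.9 MN·m per $

In SI units:
  nylon: E = 3.249 GPa, ρ = 1120 kg/m³, cost = 4.600 $/kg
  borosilicate glass: E = 62.30 GPa, ρ = 2255 kg/m³, cost = 7.055 $/kg
  soda-lime glass: E = 68.50 GPa, ρ = 2550 kg/m³, cost = 1.124 $/kg
  copper: E = 115.8 GPa, ρ = 8920 kg/m³, cost = 8.300 $/kg
  bronze: E = 119.3 GPa, ρ = 8762 kg/m³, cost = 8.818 $/kg
  epoxy: E = 3.323 GPa, ρ = 1290 kg/m³, cost = 13.00 $/kg
  soda-lime glass: M = 23.9 MN·m per $
  borosilicate glass: M = 3.92 MN·m per $
  copper: M = 1.56 MN·m per $
  bronze: M = 1.54 MN·m per $
  nylon: M = 0.631 MN·m per $
  epoxy: M = 0.198 MN·m per $
Highest index: soda-lime glass.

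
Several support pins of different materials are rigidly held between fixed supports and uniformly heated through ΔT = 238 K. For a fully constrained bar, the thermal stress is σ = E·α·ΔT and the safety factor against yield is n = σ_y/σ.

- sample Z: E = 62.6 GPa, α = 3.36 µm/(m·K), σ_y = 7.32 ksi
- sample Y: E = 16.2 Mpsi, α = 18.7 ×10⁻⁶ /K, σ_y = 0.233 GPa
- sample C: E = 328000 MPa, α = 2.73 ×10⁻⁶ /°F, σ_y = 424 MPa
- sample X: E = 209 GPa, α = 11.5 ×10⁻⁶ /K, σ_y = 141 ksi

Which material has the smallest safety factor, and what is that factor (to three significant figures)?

sample Y, n = 0.469

Per material, after unit conversion:
  sample Z: E = 62.60, α = 3.36, σ_y = 50.47 → σ = 50.1 MPa, n = 1.01
  sample Y: E = 111.7, α = 18.7, σ_y = 233.0 → σ = 497 MPa, n = 0.469
  sample C: E = 328.0, α = 4.91, σ_y = 424.0 → σ = 384 MPa, n = 1.11
  sample X: E = 209.0, α = 11.5, σ_y = 972.2 → σ = 572 MPa, n = 1.70
The minimum is sample Y at n = 0.469.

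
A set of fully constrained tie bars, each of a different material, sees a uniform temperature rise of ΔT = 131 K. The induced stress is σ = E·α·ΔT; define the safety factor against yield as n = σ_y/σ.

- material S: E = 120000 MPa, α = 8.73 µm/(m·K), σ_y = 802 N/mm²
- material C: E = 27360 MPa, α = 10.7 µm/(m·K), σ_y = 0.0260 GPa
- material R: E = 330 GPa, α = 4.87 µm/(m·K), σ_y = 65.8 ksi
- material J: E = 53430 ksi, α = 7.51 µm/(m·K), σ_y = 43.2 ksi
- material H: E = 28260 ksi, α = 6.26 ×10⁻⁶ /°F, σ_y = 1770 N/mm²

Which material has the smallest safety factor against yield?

material C

Per material, after unit conversion:
  material S: E = 120.0, α = 8.73, σ_y = 802.0 → σ = 137 MPa, n = 5.84
  material C: E = 27.36, α = 10.7, σ_y = 26.00 → σ = 38.4 MPa, n = 0.678
  material R: E = 330.0, α = 4.87, σ_y = 453.7 → σ = 211 MPa, n = 2.15
  material J: E = 368.4, α = 7.51, σ_y = 297.9 → σ = 362 MPa, n = 0.822
  material H: E = 194.8, α = 11.3, σ_y = 1770 → σ = 288 MPa, n = 6.15
The minimum is material C at n = 0.678.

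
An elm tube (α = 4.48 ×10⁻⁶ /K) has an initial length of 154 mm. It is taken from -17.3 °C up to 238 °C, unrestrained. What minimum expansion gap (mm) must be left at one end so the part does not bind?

ΔT = 238 − (-17.3) = 255.3 K.
ΔL = α·L₀·ΔT = 4.48×10⁻⁶ × 154 mm × 255.3 K = 0.176 mm.

0.176 mm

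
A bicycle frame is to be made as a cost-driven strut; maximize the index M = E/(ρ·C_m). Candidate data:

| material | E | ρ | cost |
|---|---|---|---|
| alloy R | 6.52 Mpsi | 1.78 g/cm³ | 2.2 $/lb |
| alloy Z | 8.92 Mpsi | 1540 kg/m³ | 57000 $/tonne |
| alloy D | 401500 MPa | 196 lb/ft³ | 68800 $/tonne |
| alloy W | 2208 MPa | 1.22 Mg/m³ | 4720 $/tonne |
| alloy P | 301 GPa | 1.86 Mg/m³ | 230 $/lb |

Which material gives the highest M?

alloy R

Putting every candidate on a common basis:
  alloy R: E = 44.95 GPa, ρ = 1780 kg/m³, cost = 4.850 $/kg
  alloy Z: E = 61.50 GPa, ρ = 1540 kg/m³, cost = 57.00 $/kg
  alloy D: E = 401.5 GPa, ρ = 3140 kg/m³, cost = 68.80 $/kg
  alloy W: E = 2.208 GPa, ρ = 1220 kg/m³, cost = 4.720 $/kg
  alloy P: E = 301.0 GPa, ρ = 1860 kg/m³, cost = 507.1 $/kg
  alloy R: M = 5.21 MN·m per $
  alloy D: M = 1.86 MN·m per $
  alloy Z: M = 0.701 MN·m per $
  alloy W: M = 0.383 MN·m per $
  alloy P: M = 0.319 MN·m per $
Highest index: alloy R.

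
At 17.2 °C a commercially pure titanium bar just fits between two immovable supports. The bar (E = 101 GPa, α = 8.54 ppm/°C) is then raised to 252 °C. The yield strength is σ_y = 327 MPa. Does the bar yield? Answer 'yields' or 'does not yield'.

ΔT = 234.8 K. Constrained thermal stress σ = E·α·ΔT = 101.0×10³ MPa × 8.54×10⁻⁶ × 234.8 = 203 MPa (compressive).
Compare to σ_y = 327 MPa: σ < σ_y, so it does not yield.

does not yield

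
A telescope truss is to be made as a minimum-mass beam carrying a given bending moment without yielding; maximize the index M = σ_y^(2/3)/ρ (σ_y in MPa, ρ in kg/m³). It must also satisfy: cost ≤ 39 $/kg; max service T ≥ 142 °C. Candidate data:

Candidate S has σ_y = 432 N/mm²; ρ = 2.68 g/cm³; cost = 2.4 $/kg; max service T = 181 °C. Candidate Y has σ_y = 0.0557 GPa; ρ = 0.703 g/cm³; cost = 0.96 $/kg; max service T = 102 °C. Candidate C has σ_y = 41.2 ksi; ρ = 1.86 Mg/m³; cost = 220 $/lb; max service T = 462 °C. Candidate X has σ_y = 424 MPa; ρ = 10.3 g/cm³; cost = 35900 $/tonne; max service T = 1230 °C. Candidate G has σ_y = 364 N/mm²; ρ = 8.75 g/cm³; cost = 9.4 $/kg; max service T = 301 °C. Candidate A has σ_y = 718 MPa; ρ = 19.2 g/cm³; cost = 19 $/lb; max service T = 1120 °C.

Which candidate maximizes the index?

Screen on constraints: cost ≤ 39 $/kg; max service T ≥ 142 °C. Survivors: candidate S, candidate X, candidate G.
Putting every candidate on a common basis:
  candidate S: σ_y = 432.0 MPa, ρ = 2680 kg/m³
  candidate X: σ_y = 424.0 MPa, ρ = 10300 kg/m³
  candidate G: σ_y = 364.0 MPa, ρ = 8750 kg/m³
  candidate S: M = 21.3×10⁻³
  candidate G: M = 5.83×10⁻³
  candidate X: M = 5.48×10⁻³
The maximum is for candidate S.

candidate S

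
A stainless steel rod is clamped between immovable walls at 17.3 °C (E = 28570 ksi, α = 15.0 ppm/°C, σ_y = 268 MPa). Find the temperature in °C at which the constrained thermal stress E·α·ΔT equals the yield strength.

108 °C

E = 28570 ksi = 197.0 GPa.
E·α·ΔT = 268.0 MPa ⇒ ΔT = 268.0 / (197.0×10³ × 15.0×10⁻⁶) = 90.70 K.
T = 17.3 + 90.70 = 108.0 °C.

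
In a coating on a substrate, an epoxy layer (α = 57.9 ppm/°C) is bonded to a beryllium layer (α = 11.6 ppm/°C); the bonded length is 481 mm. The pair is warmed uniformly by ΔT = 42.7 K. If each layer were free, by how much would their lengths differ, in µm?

Δα = |57.9 − 11.6|×10⁻⁶/K = 46.3×10⁻⁶/K.
ΔL_mismatch = Δα·L·ΔT = 46.3×10⁻⁶ × 481.0 mm × 42.7 K = 951 µm.

951 µm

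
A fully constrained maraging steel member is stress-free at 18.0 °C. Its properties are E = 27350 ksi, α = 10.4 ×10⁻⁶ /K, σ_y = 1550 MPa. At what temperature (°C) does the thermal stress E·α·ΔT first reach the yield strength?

E = 27350 ksi = 188.6 GPa.
E·α·ΔT = 1550 MPa ⇒ ΔT = 1550 / (188.6×10³ × 10.4×10⁻⁶) = 790.4 K.
T = 18.0 + 790.4 = 808.4 °C.

808 °C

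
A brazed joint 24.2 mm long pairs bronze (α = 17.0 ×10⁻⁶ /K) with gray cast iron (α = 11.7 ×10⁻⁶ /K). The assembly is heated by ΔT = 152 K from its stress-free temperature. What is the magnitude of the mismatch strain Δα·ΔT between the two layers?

Δα = |17.0 − 11.7|×10⁻⁶/K = 5.30×10⁻⁶/K.
Mismatch strain = Δα·ΔT = 5.30×10⁻⁶ × 152.0 = 8.06×10⁻⁴.

8.06×10⁻⁴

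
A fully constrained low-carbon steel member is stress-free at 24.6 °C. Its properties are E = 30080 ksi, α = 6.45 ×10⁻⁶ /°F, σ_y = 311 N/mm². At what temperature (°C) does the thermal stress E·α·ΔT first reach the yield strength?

E = 30080 ksi = 207.4 GPa.
α = 6.45×10⁻⁶/°F × 9/5 = 11.6×10⁻⁶/K.
σ_y = 311 N/mm² = 311.0 MPa.
E·α·ΔT = 311.0 MPa ⇒ ΔT = 311.0 / (207.4×10³ × 11.6×10⁻⁶) = 129.2 K.
T = 24.6 + 129.2 = 153.8 °C.

154 °C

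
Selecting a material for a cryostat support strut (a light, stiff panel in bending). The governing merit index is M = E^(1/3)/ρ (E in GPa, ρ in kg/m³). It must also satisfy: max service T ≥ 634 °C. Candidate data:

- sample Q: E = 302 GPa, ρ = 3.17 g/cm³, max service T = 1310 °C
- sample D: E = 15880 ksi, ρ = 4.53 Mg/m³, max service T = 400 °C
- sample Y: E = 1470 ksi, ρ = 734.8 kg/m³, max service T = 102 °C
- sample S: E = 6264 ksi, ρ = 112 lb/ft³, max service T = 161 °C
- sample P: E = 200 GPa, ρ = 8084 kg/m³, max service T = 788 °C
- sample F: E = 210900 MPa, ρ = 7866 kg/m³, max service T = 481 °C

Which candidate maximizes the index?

sample Q

Screen on constraints: max service T ≥ 634 °C. Survivors: sample Q, sample P.
In SI units:
  sample Q: E = 302.0 GPa, ρ = 3170 kg/m³
  sample P: E = 200.0 GPa, ρ = 8084 kg/m³
  sample Q: M = 2.12×10⁻³
  sample P: M = 0.723×10⁻³
The maximum is for sample Q.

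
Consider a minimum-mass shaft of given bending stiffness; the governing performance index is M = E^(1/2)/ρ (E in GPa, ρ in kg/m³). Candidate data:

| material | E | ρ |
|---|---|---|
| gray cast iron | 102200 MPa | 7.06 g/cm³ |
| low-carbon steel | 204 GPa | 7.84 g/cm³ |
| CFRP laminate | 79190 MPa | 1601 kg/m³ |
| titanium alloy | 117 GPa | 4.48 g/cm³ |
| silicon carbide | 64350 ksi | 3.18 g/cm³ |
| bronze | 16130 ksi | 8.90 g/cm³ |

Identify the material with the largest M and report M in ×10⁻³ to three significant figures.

silicon carbide, M = 6.62×10⁻³

After converting to SI:
  gray cast iron: E = 102.2 GPa, ρ = 7060 kg/m³
  low-carbon steel: E = 204.0 GPa, ρ = 7840 kg/m³
  CFRP laminate: E = 79.19 GPa, ρ = 1601 kg/m³
  titanium alloy: E = 117.0 GPa, ρ = 4480 kg/m³
  silicon carbide: E = 443.7 GPa, ρ = 3180 kg/m³
  bronze: E = 111.2 GPa, ρ = 8900 kg/m³
  silicon carbide: M = 6.62×10⁻³
  CFRP laminate: M = 5.56×10⁻³
  titanium alloy: M = 2.41×10⁻³
  low-carbon steel: M = 1.82×10⁻³
  gray cast iron: M = 1.43×10⁻³
  bronze: M = 1.18×10⁻³
Highest index: silicon carbide.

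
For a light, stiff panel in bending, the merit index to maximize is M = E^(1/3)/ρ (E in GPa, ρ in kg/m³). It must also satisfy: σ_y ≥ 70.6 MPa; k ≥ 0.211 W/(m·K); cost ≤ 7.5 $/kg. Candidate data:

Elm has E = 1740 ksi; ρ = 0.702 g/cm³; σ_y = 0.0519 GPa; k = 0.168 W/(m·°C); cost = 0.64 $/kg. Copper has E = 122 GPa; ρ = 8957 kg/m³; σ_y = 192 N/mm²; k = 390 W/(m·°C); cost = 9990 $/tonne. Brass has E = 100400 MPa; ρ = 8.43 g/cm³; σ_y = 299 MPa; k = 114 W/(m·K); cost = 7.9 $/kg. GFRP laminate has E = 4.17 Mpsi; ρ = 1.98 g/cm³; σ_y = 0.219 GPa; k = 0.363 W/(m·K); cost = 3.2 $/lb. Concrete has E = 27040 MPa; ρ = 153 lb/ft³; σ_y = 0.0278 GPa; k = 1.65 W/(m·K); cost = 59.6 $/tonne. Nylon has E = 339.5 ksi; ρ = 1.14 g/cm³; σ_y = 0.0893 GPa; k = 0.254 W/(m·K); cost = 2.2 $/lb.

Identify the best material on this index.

Screen on constraints: σ_y ≥ 70.6 MPa; k ≥ 0.211 W/(m·K); cost ≤ 7.5 $/kg. Survivors: GFRP laminate, nylon.
In SI units:
  GFRP laminate: E = 28.75 GPa, ρ = 1980 kg/m³
  nylon: E = 2.341 GPa, ρ = 1140 kg/m³
  GFRP laminate: M = 1.55×10⁻³
  nylon: M = 1.16×10⁻³
GFRP laminate ranks first.

GFRP laminate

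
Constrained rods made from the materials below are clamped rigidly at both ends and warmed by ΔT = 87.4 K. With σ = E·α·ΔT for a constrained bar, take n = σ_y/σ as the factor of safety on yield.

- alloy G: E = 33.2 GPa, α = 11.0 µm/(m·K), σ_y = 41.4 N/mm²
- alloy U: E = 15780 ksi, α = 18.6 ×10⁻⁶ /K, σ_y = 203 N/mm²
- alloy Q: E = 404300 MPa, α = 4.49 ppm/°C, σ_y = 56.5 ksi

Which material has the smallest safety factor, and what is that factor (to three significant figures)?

Per material, after unit conversion:
  alloy G: E = 33.20, α = 11.0, σ_y = 41.40 → σ = 31.9 MPa, n = 1.30
  alloy U: E = 108.8, α = 18.6, σ_y = 203.0 → σ = 177 MPa, n = 1.15
  alloy Q: E = 404.3, α = 4.49, σ_y = 389.6 → σ = 159 MPa, n = 2.46
The minimum is alloy U at n = 1.15.

alloy U, n = 1.15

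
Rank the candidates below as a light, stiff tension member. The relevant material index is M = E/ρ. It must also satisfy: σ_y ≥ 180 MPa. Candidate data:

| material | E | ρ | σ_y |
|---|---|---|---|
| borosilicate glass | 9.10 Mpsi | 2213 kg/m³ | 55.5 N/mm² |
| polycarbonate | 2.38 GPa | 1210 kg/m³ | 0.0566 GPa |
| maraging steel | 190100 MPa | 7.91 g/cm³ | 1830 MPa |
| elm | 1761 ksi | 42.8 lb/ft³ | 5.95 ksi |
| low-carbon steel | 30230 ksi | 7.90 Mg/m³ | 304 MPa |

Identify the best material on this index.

Screen on constraints: σ_y ≥ 180 MPa. Survivors: maraging steel, low-carbon steel.
Normalizing units and computing the index:
  maraging steel: E = 190.1 GPa, ρ = 7910 kg/m³
  low-carbon steel: E = 208.4 GPa, ρ = 7900 kg/m³
  low-carbon steel: M = 26.4 MN·m/kg
  maraging steel: M = 24.0 MN·m/kg
Highest index: low-carbon steel.

low-carbon steel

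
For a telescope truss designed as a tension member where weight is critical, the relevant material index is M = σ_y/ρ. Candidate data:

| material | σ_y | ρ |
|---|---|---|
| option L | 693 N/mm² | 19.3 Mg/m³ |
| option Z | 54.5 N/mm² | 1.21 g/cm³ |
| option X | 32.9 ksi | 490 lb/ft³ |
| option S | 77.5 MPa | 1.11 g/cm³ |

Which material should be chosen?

Convert each candidate to consistent units, then evaluate M:
  option L: σ_y = 693.0 MPa, ρ = 19300 kg/m³
  option Z: σ_y = 54.50 MPa, ρ = 1210 kg/m³
  option X: σ_y = 226.8 MPa, ρ = 7849 kg/m³
  option S: σ_y = 77.50 MPa, ρ = 1110 kg/m³
  option S: M = 69.8 kN·m/kg
  option Z: M = 45.0 kN·m/kg
  option L: M = 35.9 kN·m/kg
  option X: M = 28.9 kN·m/kg
Option S ranks first.

option S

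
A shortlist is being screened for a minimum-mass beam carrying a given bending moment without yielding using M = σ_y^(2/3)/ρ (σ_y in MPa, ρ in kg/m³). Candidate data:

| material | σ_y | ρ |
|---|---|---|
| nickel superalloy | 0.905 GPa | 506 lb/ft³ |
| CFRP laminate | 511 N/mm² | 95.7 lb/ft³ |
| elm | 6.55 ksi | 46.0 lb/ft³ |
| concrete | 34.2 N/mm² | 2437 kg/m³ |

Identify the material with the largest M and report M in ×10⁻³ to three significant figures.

Normalizing units and computing the index:
  nickel superalloy: σ_y = 905.0 MPa, ρ = 8105 kg/m³
  CFRP laminate: σ_y = 511.0 MPa, ρ = 1533 kg/m³
  elm: σ_y = 45.16 MPa, ρ = 736.8 kg/m³
  concrete: σ_y = 34.20 MPa, ρ = 2437 kg/m³
  CFRP laminate: M = 41.7×10⁻³
  elm: M = 17.2×10⁻³
  nickel superalloy: M = 11.5×10⁻³
  concrete: M = 4.32×10⁻³
The maximum is for CFRP laminate.

CFRP laminate, M = 41.7×10⁻³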